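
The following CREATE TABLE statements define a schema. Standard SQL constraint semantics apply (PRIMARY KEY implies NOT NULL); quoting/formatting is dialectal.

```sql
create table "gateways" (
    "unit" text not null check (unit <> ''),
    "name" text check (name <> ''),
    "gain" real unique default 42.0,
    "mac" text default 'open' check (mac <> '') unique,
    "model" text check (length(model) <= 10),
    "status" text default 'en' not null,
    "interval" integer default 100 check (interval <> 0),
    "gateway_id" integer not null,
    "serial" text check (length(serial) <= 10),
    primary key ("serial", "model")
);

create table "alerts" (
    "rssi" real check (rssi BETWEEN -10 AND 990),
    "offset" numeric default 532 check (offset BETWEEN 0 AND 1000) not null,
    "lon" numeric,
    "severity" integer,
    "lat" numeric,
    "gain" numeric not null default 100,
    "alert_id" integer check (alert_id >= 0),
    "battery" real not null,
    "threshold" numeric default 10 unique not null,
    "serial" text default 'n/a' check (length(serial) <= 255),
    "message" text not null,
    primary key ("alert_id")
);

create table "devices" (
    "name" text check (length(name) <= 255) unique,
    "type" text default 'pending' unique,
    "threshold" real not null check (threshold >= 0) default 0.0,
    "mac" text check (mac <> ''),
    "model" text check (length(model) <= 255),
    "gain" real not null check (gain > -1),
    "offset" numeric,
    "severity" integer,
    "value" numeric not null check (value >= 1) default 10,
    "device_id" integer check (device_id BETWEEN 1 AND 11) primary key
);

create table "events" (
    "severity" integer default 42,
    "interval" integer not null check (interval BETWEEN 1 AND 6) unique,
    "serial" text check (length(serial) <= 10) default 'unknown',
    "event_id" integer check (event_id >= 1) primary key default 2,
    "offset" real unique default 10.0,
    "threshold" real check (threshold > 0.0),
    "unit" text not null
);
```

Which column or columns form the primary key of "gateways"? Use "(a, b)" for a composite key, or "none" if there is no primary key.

A table-level PRIMARY KEY clause names 2 columns: serial, model.
This is a composite key — the combination is unique, not each column individually.

(serial, model)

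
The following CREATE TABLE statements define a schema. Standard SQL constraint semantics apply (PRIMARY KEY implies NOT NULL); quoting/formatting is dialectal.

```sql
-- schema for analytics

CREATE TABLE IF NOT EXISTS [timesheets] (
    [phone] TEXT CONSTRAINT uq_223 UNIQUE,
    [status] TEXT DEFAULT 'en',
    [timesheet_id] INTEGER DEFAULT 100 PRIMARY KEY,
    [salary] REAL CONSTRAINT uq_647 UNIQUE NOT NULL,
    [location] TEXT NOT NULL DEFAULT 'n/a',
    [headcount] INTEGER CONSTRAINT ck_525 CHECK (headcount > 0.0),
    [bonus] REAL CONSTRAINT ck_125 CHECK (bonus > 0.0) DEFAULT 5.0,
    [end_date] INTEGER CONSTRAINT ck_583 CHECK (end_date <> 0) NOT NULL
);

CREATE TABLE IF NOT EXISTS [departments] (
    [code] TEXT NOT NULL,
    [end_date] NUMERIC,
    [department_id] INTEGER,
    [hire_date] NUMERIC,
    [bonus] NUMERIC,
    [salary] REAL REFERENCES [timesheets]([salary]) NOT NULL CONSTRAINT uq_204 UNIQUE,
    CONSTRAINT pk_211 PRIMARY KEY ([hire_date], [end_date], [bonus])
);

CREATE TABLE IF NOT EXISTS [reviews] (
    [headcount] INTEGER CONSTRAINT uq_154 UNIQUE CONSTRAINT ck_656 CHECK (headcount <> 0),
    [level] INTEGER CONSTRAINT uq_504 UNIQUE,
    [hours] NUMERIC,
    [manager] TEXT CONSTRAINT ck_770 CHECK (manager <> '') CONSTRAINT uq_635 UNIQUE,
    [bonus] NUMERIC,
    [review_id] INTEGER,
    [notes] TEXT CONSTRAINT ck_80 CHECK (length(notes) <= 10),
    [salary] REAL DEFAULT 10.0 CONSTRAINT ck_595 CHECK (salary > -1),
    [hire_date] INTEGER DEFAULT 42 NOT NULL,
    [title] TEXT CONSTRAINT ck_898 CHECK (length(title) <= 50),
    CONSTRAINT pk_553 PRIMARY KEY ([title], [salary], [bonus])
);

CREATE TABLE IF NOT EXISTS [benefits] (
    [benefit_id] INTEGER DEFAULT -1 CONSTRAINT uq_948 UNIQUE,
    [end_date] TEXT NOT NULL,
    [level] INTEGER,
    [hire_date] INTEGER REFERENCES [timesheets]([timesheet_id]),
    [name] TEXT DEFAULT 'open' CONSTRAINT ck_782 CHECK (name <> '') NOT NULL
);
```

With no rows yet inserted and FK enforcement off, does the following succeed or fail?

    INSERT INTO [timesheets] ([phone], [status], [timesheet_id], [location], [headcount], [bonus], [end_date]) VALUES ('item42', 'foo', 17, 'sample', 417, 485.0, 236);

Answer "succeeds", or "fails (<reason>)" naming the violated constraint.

fails (NOT NULL on salary)

salary is omitted from the column list and has no DEFAULT, so it would receive NULL.
But salary is declared NOT NULL.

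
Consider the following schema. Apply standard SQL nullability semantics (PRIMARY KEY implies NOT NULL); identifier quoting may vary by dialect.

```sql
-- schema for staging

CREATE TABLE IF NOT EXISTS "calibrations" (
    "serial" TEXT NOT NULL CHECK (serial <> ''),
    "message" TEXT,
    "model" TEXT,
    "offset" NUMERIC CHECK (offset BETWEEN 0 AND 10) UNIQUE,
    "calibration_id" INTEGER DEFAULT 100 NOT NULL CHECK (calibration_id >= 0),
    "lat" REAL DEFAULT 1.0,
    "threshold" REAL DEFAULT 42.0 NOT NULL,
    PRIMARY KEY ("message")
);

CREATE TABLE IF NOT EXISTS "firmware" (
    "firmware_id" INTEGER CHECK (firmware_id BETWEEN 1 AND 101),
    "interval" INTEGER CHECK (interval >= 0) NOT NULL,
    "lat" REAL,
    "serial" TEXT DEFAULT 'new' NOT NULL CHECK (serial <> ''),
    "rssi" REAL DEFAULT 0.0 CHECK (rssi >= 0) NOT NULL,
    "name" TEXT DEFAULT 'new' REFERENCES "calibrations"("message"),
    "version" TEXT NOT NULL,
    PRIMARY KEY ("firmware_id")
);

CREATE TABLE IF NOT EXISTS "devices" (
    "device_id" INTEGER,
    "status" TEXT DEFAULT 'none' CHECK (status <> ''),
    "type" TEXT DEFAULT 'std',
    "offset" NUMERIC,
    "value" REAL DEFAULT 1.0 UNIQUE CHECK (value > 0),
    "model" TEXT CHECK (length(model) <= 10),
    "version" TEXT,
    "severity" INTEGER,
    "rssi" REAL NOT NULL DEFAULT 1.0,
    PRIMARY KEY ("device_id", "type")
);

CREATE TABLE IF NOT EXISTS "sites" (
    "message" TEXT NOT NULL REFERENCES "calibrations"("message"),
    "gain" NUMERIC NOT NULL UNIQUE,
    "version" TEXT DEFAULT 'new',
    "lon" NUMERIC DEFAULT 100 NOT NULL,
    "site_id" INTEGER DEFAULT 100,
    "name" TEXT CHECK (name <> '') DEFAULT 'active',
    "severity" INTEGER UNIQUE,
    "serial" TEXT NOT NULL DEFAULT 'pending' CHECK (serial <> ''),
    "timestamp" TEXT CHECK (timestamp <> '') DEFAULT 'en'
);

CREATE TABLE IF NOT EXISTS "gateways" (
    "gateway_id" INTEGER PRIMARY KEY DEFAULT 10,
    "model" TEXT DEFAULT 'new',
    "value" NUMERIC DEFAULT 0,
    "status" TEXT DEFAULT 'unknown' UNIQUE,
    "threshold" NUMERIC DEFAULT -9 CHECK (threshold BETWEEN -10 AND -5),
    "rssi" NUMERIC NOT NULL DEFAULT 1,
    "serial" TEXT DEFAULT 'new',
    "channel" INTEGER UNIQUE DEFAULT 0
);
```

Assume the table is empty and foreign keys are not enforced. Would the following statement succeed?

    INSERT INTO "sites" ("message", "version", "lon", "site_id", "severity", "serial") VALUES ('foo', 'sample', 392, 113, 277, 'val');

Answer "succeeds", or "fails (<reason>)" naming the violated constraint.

gain is omitted from the column list and has no DEFAULT, so it would receive NULL.
But gain is declared NOT NULL.

fails (NOT NULL on gain)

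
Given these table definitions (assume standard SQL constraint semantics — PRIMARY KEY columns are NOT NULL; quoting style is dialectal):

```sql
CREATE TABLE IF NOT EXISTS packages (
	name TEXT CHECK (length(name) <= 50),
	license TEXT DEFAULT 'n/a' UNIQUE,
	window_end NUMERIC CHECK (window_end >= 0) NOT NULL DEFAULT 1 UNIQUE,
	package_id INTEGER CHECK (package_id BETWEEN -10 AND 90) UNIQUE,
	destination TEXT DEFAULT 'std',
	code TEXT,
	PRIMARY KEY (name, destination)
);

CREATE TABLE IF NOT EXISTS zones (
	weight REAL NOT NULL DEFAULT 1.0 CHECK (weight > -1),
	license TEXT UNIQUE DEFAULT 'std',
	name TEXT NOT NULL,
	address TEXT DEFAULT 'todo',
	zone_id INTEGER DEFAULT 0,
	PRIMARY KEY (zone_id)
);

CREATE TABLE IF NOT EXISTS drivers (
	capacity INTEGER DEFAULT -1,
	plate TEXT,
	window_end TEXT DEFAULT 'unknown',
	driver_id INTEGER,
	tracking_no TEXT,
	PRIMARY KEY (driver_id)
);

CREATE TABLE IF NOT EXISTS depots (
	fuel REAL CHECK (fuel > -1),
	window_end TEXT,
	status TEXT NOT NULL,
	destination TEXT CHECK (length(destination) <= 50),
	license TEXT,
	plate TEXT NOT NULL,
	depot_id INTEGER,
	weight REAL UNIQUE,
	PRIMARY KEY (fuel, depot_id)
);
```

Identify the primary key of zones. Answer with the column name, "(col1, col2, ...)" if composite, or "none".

zone_id is declared PRIMARY KEY as a table-level PRIMARY KEY clause.

zone_id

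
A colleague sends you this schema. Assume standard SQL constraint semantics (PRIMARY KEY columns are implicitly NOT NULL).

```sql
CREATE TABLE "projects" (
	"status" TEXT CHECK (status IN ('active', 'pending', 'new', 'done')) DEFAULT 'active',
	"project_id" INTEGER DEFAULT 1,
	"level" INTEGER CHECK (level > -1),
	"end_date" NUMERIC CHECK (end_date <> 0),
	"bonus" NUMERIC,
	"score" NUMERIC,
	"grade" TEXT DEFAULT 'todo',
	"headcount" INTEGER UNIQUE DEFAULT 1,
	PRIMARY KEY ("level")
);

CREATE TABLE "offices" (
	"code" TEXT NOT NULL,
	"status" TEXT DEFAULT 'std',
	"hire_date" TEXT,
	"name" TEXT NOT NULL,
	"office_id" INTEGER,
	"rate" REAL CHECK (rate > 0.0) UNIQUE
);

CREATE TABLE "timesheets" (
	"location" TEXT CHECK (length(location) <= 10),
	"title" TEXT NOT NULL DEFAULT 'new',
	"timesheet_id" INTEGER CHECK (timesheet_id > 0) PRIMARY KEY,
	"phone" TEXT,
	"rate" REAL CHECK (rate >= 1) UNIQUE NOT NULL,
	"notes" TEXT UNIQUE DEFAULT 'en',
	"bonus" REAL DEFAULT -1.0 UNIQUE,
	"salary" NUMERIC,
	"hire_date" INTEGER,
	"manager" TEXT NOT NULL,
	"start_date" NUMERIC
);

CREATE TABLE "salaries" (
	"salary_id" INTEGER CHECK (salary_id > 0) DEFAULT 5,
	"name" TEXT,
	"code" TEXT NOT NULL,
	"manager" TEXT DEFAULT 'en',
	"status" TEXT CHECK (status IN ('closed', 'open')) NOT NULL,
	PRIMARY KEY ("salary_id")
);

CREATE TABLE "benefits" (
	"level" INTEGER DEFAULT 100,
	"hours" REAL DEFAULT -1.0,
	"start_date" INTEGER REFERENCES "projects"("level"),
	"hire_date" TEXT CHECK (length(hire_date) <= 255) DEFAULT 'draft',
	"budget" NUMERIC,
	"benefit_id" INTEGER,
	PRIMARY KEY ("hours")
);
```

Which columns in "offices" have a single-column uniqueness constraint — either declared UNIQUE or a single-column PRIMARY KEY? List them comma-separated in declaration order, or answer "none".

rate

- code: no UNIQUE or single-column PK constraint.
- status: no UNIQUE or single-column PK constraint.
- hire_date: no UNIQUE or single-column PK constraint.
- name: no UNIQUE or single-column PK constraint.
- office_id: no UNIQUE or single-column PK constraint.
- rate: declared UNIQUE → unique.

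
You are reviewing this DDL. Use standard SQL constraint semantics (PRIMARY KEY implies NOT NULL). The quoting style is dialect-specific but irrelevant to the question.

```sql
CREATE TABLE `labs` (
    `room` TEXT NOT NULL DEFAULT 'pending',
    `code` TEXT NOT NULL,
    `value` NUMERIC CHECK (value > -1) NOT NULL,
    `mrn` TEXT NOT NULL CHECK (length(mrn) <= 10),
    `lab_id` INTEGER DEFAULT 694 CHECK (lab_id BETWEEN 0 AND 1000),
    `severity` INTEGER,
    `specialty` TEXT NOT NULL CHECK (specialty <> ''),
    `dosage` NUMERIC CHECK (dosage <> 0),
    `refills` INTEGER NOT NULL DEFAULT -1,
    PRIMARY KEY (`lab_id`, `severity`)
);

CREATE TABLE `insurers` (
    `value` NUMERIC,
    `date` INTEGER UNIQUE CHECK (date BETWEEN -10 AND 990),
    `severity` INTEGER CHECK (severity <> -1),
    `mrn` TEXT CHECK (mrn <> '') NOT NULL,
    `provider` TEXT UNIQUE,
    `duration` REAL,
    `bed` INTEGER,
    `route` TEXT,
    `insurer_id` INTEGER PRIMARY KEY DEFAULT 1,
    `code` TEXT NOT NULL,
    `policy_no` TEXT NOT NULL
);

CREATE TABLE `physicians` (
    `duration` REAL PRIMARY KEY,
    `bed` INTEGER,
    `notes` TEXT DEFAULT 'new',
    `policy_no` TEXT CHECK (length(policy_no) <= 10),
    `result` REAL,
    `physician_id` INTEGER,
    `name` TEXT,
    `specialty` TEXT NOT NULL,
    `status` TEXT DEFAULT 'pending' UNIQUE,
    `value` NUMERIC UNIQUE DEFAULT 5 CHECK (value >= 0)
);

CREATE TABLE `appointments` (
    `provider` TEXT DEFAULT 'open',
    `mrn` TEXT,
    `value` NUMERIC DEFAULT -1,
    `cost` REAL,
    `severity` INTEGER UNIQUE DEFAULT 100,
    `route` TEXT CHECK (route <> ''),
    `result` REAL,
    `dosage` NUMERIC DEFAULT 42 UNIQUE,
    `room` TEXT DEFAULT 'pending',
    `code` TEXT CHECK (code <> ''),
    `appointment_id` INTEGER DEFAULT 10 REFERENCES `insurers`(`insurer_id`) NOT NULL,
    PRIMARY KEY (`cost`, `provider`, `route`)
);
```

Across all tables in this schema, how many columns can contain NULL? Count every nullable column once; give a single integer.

23

labs: 1 nullable (dosage — PK (lab_id, severity) and explicit NOT NULL columns excluded).
insurers: 7 nullable (value, date, severity, provider, duration, bed, route — PK (insurer_id) and explicit NOT NULL columns excluded).
physicians: 8 nullable (bed, notes, policy_no, result, physician_id, name, status, value — PK (duration) and explicit NOT NULL columns excluded).
appointments: 7 nullable (mrn, value, severity, result, dosage, room, code — PK (cost, provider, route) and explicit NOT NULL columns excluded).
Total: 1 + 7 + 8 + 7 = 23.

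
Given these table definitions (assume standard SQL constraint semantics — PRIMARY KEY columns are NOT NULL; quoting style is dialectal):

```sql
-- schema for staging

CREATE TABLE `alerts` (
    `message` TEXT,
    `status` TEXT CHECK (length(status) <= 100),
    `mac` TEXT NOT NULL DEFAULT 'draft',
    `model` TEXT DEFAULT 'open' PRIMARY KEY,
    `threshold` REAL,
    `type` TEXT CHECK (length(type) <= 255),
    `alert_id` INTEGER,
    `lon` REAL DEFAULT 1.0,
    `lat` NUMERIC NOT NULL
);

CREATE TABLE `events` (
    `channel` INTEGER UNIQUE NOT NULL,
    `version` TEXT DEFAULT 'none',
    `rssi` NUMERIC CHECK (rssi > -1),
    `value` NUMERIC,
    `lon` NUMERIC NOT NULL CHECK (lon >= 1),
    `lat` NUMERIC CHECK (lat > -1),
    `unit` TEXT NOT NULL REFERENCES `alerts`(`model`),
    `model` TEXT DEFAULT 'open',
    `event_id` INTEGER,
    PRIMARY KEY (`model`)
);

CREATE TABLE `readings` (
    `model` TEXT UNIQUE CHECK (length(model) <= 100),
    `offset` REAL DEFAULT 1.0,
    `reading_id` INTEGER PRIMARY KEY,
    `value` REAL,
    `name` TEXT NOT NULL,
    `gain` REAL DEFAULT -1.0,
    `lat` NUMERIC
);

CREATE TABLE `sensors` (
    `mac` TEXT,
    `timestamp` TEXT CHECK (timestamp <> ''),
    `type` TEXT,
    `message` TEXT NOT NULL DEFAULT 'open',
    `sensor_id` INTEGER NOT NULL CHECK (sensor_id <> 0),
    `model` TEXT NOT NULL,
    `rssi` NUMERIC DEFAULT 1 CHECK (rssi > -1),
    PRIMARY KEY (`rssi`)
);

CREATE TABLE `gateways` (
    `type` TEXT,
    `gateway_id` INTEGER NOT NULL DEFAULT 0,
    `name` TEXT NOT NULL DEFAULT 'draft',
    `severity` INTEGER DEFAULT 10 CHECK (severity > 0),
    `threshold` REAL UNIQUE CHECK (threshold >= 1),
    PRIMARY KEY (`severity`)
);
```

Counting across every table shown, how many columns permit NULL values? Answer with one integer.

alerts: 6 nullable (message, status, threshold, type, alert_id, lon — PK (model) and explicit NOT NULL columns excluded).
events: 5 nullable (version, rssi, value, lat, event_id — PK (model) and explicit NOT NULL columns excluded).
readings: 5 nullable (model, offset, value, gain, lat — PK (reading_id) and explicit NOT NULL columns excluded).
sensors: 3 nullable (mac, timestamp, type — PK (rssi) and explicit NOT NULL columns excluded).
gateways: 2 nullable (type, threshold — PK (severity) and explicit NOT NULL columns excluded).
Total: 6 + 5 + 5 + 3 + 2 = 21.

21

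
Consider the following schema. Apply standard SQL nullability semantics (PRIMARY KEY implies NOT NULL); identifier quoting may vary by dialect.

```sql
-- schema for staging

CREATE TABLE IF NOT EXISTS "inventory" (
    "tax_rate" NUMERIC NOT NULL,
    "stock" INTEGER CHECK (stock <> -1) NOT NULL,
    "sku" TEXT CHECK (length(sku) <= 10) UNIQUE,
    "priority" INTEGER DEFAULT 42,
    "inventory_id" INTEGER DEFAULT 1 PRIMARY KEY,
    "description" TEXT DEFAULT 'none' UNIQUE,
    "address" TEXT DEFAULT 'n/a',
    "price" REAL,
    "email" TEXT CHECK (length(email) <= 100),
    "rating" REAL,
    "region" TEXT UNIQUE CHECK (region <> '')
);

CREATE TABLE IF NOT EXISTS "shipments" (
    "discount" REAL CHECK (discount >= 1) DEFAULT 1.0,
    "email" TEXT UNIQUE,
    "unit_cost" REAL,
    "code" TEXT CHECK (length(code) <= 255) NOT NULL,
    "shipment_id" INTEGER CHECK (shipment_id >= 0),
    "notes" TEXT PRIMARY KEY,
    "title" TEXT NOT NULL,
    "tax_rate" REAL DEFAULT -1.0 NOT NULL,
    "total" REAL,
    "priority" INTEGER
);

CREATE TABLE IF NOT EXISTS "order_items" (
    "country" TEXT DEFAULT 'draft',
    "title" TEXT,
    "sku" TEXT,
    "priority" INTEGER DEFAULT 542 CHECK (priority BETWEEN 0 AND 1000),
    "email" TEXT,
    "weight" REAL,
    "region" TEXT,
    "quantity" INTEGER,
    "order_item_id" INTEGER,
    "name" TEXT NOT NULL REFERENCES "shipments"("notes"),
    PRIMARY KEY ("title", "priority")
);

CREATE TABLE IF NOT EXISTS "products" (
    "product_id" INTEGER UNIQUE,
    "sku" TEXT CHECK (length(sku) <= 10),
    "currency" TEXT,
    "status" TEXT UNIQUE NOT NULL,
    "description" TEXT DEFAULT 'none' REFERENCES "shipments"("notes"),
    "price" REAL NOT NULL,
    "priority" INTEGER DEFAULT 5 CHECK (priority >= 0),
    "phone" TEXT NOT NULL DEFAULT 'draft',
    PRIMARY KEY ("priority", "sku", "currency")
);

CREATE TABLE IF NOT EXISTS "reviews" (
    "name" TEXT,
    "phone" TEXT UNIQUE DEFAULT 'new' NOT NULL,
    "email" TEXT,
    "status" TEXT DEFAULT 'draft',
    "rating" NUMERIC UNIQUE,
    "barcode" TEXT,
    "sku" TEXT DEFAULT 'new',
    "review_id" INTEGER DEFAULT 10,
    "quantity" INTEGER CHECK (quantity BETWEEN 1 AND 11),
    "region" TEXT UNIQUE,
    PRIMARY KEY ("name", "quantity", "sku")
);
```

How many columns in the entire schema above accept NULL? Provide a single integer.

inventory: 8 nullable (sku, priority, description, address, price, email, rating, region — PK (inventory_id) and explicit NOT NULL columns excluded).
shipments: 6 nullable (discount, email, unit_cost, shipment_id, total, priority — PK (notes) and explicit NOT NULL columns excluded).
order_items: 7 nullable (country, sku, email, weight, region, quantity, order_item_id — PK (title, priority) and explicit NOT NULL columns excluded).
products: 2 nullable (product_id, description — PK (priority, sku, currency) and explicit NOT NULL columns excluded).
reviews: 6 nullable (email, status, rating, barcode, review_id, region — PK (name, quantity, sku) and explicit NOT NULL columns excluded).
Total: 8 + 6 + 7 + 2 + 6 = 29.

29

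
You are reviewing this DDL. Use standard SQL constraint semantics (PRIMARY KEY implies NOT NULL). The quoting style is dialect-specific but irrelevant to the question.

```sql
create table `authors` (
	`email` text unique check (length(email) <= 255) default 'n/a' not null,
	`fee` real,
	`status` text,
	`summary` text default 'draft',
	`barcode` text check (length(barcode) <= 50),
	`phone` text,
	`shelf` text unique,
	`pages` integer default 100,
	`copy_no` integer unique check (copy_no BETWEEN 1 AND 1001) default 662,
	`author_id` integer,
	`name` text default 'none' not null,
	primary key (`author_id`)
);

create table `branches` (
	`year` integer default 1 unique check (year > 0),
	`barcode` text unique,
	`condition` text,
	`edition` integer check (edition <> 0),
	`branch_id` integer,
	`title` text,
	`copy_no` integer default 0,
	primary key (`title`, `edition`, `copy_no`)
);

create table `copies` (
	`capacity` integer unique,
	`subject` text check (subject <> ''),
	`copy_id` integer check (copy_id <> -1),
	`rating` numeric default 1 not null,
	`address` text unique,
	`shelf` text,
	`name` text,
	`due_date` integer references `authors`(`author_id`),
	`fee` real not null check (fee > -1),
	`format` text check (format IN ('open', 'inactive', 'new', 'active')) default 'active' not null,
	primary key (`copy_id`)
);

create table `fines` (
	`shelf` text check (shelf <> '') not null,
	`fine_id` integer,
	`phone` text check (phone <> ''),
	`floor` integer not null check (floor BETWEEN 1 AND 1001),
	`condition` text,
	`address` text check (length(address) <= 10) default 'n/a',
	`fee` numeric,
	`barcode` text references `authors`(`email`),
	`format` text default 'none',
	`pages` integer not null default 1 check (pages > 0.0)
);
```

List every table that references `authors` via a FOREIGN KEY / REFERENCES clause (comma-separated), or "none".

- copies.due_date references authors(author_id).
- fines.barcode references authors(email).

copies, fines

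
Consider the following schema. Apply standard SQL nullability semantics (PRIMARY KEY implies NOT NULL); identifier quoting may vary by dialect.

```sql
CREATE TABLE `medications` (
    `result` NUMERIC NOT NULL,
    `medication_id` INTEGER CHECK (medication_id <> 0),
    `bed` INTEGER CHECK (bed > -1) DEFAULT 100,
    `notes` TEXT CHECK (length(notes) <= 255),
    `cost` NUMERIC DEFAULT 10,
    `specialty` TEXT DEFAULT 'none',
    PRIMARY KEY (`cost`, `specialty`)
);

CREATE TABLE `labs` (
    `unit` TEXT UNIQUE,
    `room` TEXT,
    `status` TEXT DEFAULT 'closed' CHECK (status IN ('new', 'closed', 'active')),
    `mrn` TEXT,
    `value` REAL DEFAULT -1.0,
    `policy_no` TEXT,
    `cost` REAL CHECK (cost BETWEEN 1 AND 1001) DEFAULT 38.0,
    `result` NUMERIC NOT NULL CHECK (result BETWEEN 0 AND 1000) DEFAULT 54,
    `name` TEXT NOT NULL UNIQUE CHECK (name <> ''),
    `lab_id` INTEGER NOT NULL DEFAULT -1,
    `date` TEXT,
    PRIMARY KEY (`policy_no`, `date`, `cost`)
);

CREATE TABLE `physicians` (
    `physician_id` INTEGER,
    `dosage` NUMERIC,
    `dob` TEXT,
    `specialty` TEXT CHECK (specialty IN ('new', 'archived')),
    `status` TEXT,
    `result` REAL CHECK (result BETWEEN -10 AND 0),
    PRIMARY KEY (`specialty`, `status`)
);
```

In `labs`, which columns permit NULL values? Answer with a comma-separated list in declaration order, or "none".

unit, room, status, mrn, value

- unit: UNIQUE does not imply NOT NULL → nullable.
- room: no NOT NULL constraint applies → nullable.
- status: CHECK does not forbid NULL (a CHECK constraint passes when its expression is NULL) → nullable.
- mrn: no NOT NULL constraint applies → nullable.
- value: DEFAULT only fills an omitted column; an explicit NULL is still allowed → nullable.
- policy_no: part of the PRIMARY KEY, which implies NOT NULL → not nullable.
- cost: part of the PRIMARY KEY, which implies NOT NULL → not nullable.
- result: declared NOT NULL → not nullable.
- name: declared NOT NULL → not nullable.
- lab_id: declared NOT NULL → not nullable.
- date: part of the PRIMARY KEY, which implies NOT NULL → not nullable.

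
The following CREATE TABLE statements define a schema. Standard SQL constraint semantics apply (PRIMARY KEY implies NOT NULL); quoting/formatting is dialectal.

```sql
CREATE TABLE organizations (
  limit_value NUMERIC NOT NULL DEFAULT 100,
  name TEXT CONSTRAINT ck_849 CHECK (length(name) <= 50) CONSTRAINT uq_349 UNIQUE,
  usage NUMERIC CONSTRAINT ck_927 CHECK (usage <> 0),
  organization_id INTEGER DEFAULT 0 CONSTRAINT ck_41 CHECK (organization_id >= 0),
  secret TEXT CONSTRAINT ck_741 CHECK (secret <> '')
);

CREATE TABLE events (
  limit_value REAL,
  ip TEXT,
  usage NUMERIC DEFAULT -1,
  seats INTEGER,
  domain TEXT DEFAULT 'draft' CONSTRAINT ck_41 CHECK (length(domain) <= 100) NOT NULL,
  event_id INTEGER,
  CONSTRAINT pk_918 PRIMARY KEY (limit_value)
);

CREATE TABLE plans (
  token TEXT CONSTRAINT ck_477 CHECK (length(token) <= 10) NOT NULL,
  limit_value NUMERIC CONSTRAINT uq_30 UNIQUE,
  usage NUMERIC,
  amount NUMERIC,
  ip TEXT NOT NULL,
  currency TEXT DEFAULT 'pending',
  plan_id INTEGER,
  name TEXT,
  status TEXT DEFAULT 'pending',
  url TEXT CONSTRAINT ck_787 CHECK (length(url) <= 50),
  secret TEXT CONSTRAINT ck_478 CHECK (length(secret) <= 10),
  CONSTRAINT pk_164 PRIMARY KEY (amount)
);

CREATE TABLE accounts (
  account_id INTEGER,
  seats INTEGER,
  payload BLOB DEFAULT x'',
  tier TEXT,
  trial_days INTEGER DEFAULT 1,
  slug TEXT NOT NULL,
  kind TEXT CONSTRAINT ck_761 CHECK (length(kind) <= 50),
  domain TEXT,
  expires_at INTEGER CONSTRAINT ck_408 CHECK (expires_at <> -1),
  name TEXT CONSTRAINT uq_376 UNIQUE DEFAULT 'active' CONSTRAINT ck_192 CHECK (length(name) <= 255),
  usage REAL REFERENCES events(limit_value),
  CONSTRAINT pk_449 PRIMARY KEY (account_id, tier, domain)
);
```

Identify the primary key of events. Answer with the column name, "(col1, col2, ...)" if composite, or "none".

limit_value

limit_value is declared PRIMARY KEY as a table-level PRIMARY KEY clause.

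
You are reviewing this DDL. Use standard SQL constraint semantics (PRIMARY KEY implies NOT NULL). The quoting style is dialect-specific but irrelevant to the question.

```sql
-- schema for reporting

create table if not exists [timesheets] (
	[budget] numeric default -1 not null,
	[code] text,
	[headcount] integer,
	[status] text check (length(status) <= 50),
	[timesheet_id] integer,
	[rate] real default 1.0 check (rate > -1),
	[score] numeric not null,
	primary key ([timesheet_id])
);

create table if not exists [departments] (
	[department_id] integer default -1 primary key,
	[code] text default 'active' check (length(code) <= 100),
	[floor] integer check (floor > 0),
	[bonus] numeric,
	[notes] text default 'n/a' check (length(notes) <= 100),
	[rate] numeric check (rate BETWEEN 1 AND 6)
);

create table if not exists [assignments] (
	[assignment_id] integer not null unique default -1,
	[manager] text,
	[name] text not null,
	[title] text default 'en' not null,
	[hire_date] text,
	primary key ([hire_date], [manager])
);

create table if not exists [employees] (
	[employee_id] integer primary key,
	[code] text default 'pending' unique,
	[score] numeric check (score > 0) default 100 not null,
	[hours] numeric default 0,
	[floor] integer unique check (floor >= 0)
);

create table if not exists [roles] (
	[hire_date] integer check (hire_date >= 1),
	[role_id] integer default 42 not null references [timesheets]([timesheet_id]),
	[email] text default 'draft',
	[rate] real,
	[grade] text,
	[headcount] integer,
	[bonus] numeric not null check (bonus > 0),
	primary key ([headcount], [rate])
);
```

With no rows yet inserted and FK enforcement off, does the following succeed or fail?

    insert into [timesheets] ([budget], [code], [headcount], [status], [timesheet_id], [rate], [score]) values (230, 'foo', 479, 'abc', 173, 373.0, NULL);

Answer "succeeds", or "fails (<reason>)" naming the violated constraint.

score is explicitly set to NULL, but score is declared NOT NULL.

fails (NOT NULL on score)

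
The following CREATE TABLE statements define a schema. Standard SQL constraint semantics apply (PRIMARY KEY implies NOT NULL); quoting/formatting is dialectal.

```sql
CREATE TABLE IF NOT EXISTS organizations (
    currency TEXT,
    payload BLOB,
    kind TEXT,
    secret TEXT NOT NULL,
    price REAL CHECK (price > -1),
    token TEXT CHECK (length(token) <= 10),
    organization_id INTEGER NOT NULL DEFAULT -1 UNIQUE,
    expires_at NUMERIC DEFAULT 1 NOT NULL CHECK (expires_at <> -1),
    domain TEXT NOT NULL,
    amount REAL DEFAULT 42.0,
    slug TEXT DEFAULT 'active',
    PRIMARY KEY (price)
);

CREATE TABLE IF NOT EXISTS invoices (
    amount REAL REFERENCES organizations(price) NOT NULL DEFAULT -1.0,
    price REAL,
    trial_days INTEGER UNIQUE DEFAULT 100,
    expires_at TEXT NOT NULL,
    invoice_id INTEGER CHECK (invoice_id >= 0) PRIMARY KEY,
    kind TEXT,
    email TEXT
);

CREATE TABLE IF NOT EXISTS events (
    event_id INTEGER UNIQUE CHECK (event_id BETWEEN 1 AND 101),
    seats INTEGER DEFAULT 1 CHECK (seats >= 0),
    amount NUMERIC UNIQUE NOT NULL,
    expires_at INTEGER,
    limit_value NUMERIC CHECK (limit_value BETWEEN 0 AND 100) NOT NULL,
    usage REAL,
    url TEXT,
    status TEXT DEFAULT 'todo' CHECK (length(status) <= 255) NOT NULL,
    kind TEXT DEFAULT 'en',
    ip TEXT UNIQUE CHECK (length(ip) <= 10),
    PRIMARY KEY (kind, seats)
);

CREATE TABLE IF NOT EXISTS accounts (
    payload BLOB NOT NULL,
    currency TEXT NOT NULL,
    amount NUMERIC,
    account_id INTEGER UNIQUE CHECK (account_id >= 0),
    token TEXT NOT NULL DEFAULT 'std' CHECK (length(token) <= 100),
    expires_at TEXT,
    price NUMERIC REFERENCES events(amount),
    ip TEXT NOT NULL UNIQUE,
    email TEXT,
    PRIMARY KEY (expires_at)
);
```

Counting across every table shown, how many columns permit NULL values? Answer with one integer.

organizations: 6 nullable (currency, payload, kind, token, amount, slug — PK (price) and explicit NOT NULL columns excluded).
invoices: 4 nullable (price, trial_days, kind, email — PK (invoice_id) and explicit NOT NULL columns excluded).
events: 5 nullable (event_id, expires_at, usage, url, ip — PK (kind, seats) and explicit NOT NULL columns excluded).
accounts: 4 nullable (amount, account_id, price, email — PK (expires_at) and explicit NOT NULL columns excluded).
Total: 6 + 4 + 5 + 4 = 19.

19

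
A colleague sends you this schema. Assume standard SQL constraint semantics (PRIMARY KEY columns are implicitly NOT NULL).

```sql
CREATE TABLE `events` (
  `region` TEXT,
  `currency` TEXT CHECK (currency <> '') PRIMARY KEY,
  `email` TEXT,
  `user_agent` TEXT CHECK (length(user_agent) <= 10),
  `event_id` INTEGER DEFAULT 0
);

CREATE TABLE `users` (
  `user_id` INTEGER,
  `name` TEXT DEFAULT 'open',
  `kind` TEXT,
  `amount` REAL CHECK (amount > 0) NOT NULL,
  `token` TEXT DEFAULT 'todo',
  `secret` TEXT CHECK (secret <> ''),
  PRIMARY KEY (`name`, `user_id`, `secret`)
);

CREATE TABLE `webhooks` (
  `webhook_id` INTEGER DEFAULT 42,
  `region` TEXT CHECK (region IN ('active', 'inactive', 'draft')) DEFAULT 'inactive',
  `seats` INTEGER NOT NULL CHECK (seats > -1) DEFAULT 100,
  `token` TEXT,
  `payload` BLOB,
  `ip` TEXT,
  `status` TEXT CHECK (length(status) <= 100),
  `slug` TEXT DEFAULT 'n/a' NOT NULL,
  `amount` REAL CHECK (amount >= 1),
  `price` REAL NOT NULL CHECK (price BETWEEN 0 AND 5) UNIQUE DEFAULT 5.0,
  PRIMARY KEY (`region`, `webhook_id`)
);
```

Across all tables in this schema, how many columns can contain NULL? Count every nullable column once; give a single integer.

events: 4 nullable (region, email, user_agent, event_id — PK (currency) and explicit NOT NULL columns excluded).
users: 2 nullable (kind, token — PK (name, user_id, secret) and explicit NOT NULL columns excluded).
webhooks: 5 nullable (token, payload, ip, status, amount — PK (region, webhook_id) and explicit NOT NULL columns excluded).
Total: 4 + 2 + 5 = 11.

11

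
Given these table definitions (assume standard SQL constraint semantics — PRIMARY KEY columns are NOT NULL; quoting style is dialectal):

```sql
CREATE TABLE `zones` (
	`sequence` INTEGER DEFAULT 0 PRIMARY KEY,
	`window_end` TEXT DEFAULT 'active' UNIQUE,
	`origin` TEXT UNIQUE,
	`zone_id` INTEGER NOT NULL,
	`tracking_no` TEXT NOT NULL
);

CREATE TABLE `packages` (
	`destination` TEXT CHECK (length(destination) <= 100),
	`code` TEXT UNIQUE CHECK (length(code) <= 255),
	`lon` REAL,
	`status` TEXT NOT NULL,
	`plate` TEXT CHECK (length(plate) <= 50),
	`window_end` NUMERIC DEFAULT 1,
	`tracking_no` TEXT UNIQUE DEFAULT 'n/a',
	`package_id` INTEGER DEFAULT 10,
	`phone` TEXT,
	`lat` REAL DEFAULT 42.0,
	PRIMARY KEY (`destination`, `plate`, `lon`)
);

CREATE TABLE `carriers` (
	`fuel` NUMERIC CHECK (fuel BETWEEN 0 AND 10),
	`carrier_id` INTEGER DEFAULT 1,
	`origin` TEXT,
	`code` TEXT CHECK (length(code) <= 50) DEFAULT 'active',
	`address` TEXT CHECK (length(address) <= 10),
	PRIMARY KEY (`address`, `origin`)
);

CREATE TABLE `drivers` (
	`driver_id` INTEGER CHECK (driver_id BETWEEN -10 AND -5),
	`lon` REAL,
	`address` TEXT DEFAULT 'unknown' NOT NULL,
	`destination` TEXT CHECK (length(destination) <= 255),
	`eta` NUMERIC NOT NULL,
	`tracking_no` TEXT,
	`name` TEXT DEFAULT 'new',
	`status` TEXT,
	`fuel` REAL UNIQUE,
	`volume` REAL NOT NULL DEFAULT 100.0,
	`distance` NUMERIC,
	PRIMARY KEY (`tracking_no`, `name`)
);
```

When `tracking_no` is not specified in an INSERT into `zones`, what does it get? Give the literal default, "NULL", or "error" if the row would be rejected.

tracking_no has no DEFAULT clause.
Omitting it would insert NULL, but it is declared NOT NULL, so the INSERT fails.

error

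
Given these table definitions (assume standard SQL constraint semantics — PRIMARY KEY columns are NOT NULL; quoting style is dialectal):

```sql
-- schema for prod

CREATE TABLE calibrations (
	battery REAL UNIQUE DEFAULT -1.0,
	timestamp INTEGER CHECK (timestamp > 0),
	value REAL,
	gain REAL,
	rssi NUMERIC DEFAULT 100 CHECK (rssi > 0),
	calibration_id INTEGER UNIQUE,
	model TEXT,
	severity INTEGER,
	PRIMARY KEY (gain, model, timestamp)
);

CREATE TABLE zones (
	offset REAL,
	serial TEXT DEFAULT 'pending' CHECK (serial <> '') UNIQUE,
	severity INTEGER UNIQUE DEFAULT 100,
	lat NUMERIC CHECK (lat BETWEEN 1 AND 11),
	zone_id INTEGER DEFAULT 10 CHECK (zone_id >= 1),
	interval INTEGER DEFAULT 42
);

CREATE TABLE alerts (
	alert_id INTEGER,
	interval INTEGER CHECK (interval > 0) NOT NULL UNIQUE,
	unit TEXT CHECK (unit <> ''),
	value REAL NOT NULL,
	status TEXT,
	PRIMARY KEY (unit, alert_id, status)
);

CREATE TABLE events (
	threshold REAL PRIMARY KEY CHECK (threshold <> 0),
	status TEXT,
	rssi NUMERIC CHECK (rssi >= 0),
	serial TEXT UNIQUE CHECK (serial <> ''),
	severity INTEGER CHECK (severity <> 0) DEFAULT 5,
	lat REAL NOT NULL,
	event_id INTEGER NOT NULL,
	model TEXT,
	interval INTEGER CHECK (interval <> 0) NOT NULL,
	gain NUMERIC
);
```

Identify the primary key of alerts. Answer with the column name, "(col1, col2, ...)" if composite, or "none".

A table-level PRIMARY KEY clause names 3 columns: unit, alert_id, status.
This is a composite key — the combination is unique, not each column individually.

(unit, alert_id, status)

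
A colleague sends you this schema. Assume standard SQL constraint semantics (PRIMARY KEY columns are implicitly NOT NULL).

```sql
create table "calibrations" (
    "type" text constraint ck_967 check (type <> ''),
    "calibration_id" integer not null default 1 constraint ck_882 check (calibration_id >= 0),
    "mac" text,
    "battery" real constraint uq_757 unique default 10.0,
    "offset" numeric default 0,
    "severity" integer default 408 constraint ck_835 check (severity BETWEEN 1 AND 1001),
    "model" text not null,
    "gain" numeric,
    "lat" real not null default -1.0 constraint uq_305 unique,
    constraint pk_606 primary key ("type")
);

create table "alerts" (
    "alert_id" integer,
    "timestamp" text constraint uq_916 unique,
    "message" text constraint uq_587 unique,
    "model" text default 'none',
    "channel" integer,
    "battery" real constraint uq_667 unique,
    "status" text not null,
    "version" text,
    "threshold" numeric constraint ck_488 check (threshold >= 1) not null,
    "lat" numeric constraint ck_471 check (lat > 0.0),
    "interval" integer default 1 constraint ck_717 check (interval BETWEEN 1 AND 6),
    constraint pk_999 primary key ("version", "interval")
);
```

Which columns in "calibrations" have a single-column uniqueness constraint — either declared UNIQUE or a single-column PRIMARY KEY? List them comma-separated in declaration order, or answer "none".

- type: single-column PRIMARY KEY → unique.
- calibration_id: no UNIQUE or single-column PK constraint.
- mac: no UNIQUE or single-column PK constraint.
- battery: declared UNIQUE → unique.
- offset: no UNIQUE or single-column PK constraint.
- severity: no UNIQUE or single-column PK constraint.
- model: no UNIQUE or single-column PK constraint.
- gain: no UNIQUE or single-column PK constraint.
- lat: declared UNIQUE → unique.

type, battery, lat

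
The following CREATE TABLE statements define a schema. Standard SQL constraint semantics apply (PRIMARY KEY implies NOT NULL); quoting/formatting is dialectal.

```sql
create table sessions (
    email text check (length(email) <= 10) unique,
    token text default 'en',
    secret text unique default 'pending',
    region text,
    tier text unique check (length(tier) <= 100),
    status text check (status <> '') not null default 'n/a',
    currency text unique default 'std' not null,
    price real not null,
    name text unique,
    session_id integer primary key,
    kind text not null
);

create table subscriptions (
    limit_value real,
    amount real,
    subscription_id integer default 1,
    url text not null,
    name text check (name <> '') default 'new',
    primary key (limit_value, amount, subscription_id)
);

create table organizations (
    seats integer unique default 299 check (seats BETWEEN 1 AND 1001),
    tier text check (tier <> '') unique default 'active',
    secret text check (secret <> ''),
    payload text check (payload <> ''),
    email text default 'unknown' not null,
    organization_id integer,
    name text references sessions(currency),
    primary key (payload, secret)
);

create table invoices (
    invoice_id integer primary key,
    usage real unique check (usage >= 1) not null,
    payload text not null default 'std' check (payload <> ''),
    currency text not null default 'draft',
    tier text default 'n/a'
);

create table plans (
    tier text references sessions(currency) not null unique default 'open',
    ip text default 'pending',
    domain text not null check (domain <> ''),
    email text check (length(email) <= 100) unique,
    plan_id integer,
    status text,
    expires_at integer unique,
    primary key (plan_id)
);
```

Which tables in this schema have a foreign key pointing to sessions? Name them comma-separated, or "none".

- organizations.name references sessions(currency).
- plans.tier references sessions(currency).

organizations, plans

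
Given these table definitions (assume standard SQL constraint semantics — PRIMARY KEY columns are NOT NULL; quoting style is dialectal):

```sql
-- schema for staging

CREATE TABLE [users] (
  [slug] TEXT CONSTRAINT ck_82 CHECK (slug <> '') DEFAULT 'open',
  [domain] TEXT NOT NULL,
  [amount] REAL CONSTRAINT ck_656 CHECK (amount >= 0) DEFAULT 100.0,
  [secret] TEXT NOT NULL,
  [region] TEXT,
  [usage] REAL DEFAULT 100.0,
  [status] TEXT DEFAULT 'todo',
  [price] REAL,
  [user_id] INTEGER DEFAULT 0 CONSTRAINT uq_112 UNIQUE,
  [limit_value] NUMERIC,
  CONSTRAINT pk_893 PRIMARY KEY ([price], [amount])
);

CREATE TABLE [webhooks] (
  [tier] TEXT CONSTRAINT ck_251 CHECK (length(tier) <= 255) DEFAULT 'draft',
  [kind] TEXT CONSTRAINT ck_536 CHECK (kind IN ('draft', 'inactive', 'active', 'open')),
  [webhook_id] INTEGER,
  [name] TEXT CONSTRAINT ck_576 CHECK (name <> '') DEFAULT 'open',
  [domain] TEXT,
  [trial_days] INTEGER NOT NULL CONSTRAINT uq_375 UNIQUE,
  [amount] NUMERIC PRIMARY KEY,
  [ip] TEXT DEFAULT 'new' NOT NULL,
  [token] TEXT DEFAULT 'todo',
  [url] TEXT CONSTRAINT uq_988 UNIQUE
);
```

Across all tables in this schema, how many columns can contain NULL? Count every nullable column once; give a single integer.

users: 6 nullable (slug, region, usage, status, user_id, limit_value — PK (price, amount) and explicit NOT NULL columns excluded).
webhooks: 7 nullable (tier, kind, webhook_id, name, domain, token, url — PK (amount) and explicit NOT NULL columns excluded).
Total: 6 + 7 = 13.

13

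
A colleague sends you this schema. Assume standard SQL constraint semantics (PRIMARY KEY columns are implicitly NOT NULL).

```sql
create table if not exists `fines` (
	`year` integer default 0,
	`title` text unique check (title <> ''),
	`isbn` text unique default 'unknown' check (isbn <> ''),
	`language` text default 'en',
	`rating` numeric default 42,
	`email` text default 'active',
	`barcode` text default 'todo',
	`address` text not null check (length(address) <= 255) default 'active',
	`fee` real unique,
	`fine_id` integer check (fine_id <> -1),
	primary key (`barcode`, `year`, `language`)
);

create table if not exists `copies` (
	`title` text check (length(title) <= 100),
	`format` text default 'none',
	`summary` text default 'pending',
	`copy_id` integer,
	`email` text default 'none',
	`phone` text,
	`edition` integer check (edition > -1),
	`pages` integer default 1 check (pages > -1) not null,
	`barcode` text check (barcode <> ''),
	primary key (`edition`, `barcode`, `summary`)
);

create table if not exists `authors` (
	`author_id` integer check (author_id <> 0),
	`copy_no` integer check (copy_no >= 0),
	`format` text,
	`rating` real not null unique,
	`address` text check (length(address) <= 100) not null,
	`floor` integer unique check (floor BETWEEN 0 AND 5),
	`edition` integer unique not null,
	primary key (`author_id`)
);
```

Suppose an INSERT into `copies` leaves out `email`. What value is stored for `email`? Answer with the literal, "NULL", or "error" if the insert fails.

email has an explicit DEFAULT 'none'.
When the column is omitted from an INSERT, that default is used.

'none'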